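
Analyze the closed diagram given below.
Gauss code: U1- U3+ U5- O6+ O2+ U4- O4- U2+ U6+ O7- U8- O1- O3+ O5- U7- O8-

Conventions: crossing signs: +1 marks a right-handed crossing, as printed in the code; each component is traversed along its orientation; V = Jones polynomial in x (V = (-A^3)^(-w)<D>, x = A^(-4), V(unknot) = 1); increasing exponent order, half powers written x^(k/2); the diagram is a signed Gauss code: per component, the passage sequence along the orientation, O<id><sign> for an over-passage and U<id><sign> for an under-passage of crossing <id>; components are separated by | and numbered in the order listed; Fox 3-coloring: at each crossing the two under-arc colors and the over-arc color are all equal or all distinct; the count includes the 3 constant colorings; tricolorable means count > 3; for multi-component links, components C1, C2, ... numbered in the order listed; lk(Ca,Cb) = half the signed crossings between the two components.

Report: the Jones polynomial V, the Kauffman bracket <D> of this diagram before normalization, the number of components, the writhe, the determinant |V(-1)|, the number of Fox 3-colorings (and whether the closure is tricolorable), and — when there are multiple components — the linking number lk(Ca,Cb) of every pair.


V = -x^-4 + x^-3 + x^-1
<D> = A^-2 + A^6 - A^10 (w = -2)
1 component over 8 crossings, w = -2
9 Fox colorings among 3^8, |V(-1)| = 3: tricolorable
why: |V(-1)| = 3: so tricolorable, since 3 divides 3


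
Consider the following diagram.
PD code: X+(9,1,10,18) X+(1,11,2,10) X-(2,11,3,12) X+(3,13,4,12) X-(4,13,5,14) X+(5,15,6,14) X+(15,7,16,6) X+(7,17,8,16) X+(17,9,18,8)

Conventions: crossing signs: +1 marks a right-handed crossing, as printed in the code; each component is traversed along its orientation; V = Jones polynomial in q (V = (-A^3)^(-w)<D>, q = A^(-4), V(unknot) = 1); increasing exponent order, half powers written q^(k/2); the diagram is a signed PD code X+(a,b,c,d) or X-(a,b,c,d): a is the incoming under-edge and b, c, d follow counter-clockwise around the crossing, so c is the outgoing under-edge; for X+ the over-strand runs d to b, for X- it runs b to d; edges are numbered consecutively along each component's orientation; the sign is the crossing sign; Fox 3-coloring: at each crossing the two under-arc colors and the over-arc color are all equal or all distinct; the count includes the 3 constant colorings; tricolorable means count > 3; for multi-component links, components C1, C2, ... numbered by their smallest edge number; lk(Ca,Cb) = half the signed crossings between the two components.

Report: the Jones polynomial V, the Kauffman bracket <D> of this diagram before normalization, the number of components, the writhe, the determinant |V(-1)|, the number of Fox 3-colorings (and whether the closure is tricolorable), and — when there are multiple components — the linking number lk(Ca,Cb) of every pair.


V = q^2 + q^4 - q^5 + q^6 - q^7
<D> = A^-13 - A^-9 + A^-5 - A^-1 - A^7 (w = +5)
1 component over 9 crossings, w = +5
3 Fox colorings among 3^9, |V(-1)| = 5: not tricolorable
why: w = +5 shifts under R1 moves; the (-A^3)^(-5) factor cancels that in V


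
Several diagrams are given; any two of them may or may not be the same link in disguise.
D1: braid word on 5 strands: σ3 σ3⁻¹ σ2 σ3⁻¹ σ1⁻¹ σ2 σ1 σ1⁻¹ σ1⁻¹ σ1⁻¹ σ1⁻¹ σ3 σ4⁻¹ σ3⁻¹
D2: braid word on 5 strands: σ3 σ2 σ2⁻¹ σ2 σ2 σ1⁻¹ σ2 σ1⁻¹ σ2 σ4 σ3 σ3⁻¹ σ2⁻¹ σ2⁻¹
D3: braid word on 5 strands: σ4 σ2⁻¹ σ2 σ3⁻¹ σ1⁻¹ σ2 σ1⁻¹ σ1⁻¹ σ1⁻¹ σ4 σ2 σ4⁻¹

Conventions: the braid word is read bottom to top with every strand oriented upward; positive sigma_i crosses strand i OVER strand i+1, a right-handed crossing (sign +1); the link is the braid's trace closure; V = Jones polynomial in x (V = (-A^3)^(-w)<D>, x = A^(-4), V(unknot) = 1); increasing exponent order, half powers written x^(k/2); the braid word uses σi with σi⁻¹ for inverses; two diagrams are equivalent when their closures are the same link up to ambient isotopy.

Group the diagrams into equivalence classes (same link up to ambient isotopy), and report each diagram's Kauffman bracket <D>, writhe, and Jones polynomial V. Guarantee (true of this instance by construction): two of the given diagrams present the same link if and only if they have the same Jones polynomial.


equivalence classes: {D1, D3} | {D2}
D1 (bracket A^-16 - A^-12 + 2A^-8 - 2A^-4 + 2 - 2A^4 + A^8; 14 crossings at w = -4): V = x^-5 - 2x^-4 + 2x^-3 - 2x^-2 + 2x^-1 - 1 + x
V(D2) = x^-2 - x^-1 + 1 - x + x^2  (w +2, c 14, <D> = A^-2 - A^2 + A^6 - A^10 + A^14)
V(D3) = x^-5 - 2x^-4 + 2x^-3 - 2x^-2 + 2x^-1 - 1 + x  [12 crossings, <D> = A^-10 - A^-6 + 2A^-2 - 2A^2 + 2A^6 - 2A^10 + A^14, w = -2]
key observation: 2 values of V(x) split the 3 diagrams


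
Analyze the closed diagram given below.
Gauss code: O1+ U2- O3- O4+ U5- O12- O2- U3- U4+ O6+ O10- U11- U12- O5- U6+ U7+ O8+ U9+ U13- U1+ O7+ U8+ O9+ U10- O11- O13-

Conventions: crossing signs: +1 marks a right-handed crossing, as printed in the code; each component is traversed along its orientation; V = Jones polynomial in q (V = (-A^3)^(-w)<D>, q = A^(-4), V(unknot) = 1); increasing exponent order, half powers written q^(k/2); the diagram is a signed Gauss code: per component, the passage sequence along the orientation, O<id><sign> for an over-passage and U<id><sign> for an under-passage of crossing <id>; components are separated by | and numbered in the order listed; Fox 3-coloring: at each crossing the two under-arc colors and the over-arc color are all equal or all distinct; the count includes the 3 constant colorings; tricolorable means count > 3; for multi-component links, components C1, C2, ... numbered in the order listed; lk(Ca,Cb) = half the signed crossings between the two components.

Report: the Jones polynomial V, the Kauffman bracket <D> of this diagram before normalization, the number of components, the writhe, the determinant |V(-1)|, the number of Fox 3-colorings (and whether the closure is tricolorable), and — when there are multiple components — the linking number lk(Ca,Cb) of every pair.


Jones polynomial: V(q) = -q^-3 + q^-2 - q^-1 + 3 - q + q^2 - q^3
<D> = A^-15 - A^-11 + A^-7 - 3A^-3 + A - A^5 + A^9; writhe -1
components 1, writhe -1 (13 crossings)
3-colorings: 27 of 3^13, det 9 — tricolorable
note: V is palindromic (span 6, det 9): q -> 1/q fixes it; necessary, not sufficient, for amphichirality


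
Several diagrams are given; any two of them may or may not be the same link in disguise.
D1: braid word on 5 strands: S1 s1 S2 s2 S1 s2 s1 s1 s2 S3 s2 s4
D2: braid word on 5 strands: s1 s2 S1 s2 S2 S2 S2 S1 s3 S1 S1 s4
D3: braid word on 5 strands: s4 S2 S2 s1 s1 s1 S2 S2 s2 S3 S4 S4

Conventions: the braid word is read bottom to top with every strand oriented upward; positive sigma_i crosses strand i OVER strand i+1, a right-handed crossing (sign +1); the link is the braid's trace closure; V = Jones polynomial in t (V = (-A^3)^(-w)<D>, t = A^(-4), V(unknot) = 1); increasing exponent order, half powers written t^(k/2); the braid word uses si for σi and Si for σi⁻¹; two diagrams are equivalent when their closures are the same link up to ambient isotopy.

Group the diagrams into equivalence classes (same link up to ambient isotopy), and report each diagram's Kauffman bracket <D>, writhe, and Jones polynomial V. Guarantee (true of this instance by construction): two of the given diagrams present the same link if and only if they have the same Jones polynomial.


equivalence classes: {D1} | {D2} | {D3}
D1 (bracket -A^-12 + A^-8 - A^-4 + 2 - A^4 + A^8; 12 crossings at w = +4): V = t - t^2 + 2t^3 - t^4 + t^5 - t^6
V(D2) = -t^-6 + t^-5 - t^-4 + 2t^-3 - t^-2 + t^-1  [12 crossings, <D> = A^-2 - A^2 + 2A^6 - A^10 + A^14 - A^18, w = -2]
D3 (bracket -A^-18 + A^-14 - A^-10 + 3A^-6 - A^-2 + A^2 - A^6; 12 crossings at w = -2): V = -t^-3 + t^-2 - t^-1 + 3 - t + t^2 - t^3
key observation: 3 classes among 3 diagrams; unequal V(t) rules out equality


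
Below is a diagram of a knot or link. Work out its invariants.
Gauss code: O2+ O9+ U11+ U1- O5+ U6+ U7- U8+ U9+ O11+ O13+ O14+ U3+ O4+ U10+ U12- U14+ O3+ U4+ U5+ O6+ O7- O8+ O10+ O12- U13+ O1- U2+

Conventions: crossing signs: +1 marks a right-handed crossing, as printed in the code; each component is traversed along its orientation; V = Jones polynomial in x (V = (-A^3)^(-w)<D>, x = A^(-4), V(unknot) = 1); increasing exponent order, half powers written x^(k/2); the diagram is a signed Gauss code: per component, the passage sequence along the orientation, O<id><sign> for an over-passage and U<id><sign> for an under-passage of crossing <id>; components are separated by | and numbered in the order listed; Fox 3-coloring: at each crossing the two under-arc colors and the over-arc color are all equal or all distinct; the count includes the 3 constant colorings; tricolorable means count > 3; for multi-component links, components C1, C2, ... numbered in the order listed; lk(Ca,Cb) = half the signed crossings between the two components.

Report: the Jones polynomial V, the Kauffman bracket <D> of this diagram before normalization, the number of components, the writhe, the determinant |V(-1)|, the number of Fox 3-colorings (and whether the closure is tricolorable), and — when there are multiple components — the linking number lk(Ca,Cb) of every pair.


Jones polynomial: V(x) = x^2 - x^3 + 3x^4 - 3x^5 + 4x^6 - 4x^7 + 2x^8 - 2x^9 + x^10
<D> = A^-16 - 2A^-12 + 2A^-8 - 4A^-4 + 4 - 3A^4 + 3A^8 - A^12 + A^16; writhe +8
components 1, writhe +8 (14 crossings)
3-colorings: 9 of 3^14, det 21 — tricolorable
note: |V(-1)| = 21: so tricolorable, since 3 divides 21


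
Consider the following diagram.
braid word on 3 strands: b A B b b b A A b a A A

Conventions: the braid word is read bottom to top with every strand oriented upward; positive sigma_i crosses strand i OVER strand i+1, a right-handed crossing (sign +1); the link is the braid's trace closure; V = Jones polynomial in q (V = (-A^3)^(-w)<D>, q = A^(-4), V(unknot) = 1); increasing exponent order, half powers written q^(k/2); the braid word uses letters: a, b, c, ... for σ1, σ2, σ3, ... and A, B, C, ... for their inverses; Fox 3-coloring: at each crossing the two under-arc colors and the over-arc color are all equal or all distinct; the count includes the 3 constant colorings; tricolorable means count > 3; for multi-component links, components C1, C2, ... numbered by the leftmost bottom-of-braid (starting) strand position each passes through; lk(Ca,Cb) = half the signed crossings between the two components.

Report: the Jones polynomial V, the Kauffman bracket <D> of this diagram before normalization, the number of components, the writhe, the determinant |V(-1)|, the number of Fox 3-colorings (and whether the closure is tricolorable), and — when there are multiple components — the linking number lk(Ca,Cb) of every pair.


V(q) = q^-4 - 3q^-3 + 5q^-2 - 6q^-1 + 7 - 6q + 5q^2 - 3q^3 + q^4
bracket: A^-16 - 3A^-12 + 5A^-8 - 6A^-4 + 7 - 6A^4 + 5A^8 - 3A^12 + A^16, w = 0
1 component, writhe 0, over 12 crossings
det 37, colorings 3 of 3^12 — not tricolorable
observation: det 37 = |V(-1)|; not divisible by 3, so not tricolorable


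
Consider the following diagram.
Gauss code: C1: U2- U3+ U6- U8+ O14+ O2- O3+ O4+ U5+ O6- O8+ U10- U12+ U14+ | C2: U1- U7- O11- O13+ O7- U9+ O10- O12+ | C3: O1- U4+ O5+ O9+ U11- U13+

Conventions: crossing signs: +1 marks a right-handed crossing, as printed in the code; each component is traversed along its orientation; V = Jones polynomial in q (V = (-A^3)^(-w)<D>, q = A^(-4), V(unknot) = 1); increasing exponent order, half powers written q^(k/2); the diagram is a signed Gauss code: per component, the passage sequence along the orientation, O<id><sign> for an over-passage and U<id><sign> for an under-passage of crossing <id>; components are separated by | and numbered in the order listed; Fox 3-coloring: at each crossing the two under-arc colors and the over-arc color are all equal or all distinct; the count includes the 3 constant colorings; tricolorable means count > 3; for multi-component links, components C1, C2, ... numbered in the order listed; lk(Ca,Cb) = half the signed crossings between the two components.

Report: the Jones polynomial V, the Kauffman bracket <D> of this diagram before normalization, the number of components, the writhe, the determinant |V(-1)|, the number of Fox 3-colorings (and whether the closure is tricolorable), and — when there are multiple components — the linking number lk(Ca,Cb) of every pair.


V = 1 + q + q^2 + q^3
<D> = A^-6 + A^-2 + A^2 + A^6 (w = +2)
3 components over 14 crossings, w = +2
lk(C1,C2): 0
lk(C1,C3) = +1
linking number lk(C2,C3) = 0
9 Fox colorings among 3^14, |V(-1)| = 0: tricolorable
why: |V(-1)| = 0: so tricolorable, since 3 divides 0


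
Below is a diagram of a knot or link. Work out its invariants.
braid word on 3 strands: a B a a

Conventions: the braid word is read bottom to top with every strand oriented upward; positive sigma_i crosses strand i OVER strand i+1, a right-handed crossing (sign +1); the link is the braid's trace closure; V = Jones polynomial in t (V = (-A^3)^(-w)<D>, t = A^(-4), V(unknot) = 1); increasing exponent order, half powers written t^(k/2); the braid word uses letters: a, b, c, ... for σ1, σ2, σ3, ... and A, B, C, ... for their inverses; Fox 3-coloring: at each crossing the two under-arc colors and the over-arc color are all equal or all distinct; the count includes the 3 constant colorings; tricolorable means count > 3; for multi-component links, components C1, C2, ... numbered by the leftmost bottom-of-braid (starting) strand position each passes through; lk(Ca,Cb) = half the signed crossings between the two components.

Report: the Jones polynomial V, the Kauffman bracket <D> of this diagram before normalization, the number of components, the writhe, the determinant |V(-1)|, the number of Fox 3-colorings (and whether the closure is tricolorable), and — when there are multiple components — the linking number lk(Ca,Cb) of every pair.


V(t) = t + t^3 - t^4
bracket: -A^-10 + A^-6 + A^2, w = +2
1 component, writhe +2, over 4 crossings
det 3, colorings 9 of 3^4 — tricolorable
observation: V spans 3 powers of t: at least 3 crossings in any diagram


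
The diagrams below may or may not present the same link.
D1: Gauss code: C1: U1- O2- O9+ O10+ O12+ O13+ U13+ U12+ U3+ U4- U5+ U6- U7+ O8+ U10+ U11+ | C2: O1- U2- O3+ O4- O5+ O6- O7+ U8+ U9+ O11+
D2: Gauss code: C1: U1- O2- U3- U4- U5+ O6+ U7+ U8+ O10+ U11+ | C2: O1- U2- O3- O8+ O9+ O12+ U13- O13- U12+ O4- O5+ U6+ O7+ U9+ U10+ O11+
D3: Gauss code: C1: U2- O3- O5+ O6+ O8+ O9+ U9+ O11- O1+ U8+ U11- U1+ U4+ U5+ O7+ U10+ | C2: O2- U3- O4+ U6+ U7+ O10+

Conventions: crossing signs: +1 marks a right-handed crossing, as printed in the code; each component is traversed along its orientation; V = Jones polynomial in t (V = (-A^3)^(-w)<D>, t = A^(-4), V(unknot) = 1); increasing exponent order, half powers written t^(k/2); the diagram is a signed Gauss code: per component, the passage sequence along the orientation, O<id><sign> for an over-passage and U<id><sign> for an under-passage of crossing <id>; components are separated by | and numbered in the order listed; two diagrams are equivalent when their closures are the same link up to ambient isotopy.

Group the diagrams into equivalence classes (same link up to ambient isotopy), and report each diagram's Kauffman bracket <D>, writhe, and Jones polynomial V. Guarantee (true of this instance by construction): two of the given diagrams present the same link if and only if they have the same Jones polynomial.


equivalence classes: {D1, D2, D3}
D1 (bracket A^5 + A^13; 13 crossings at w = +5): V = -t^(1/2) - t^(5/2)
V(D2) = -t^(1/2) - t^(5/2)  [13 crossings, <D> = A^-1 + A^7, w = +3]
D3 (bracket A^5 + A^13; 11 crossings at w = +5): V = -t^(1/2) - t^(5/2)
key observation: all 3 diagrams share one V(t), hence one class


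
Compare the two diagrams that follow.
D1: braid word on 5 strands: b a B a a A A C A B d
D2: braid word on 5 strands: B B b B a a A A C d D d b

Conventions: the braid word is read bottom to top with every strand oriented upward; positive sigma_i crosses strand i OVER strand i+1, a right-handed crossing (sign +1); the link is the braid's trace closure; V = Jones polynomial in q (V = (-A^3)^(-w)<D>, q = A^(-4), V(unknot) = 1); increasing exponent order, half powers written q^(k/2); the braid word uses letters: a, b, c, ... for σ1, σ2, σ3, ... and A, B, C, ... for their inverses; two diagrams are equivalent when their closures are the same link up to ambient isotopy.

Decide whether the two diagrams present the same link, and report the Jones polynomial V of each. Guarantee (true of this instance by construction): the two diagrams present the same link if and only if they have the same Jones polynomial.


equivalent: yes
D1 (bracket A^-5 + A^-1; 11 crossings at w = -1): V = -q^(-1/2) - q^(1/2)
V(D2) = -q^(-1/2) - q^(1/2)  (w -1, c 13, <D> = A^-5 + A^-1)
key observation: all 2 diagrams share one V(q), hence one class


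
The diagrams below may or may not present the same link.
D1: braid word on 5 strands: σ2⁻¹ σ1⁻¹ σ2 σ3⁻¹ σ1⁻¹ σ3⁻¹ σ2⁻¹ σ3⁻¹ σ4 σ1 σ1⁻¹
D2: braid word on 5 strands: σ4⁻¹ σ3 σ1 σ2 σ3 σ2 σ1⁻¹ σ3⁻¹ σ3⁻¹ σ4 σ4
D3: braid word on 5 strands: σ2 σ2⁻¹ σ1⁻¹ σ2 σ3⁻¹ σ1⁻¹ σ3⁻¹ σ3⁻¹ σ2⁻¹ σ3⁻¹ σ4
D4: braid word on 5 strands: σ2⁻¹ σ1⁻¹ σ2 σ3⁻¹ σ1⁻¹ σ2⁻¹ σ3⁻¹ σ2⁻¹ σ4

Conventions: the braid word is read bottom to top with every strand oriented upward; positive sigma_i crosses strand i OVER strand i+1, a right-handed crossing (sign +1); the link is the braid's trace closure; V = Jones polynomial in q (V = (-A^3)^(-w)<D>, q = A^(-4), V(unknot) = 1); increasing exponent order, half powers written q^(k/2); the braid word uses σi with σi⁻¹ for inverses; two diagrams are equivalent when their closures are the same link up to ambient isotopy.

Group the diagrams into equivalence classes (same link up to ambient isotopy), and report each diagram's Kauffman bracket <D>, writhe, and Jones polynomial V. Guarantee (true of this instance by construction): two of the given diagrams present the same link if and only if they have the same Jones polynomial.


equivalence classes: {D1, D3, D4} | {D2}
D1 (bracket A^-9 - A^-5 + 2A^-1 - 2A^3 + 2A^7 - A^11 + A^15; 11 crossings at w = -5): V = -q^(-15/2) + q^(-13/2) - 2q^(-11/2) + 2q^(-9/2) - 2q^(-7/2) + q^(-5/2) - q^(-3/2)
V(D2) = -q^(-1/2) - q^(1/2)  (w +3, c 11, <D> = A^7 + A^11)
V(D3) = -q^(-15/2) + q^(-13/2) - 2q^(-11/2) + 2q^(-9/2) - 2q^(-7/2) + q^(-5/2) - q^(-3/2)  (w -5, c 11, <D> = A^-9 - A^-5 + 2A^-1 - 2A^3 + 2A^7 - A^11 + A^15)
V(D4) = -q^(-15/2) + q^(-13/2) - 2q^(-11/2) + 2q^(-9/2) - 2q^(-7/2) + q^(-5/2) - q^(-3/2)  (w -5, c 9, <D> = A^-9 - A^-5 + 2A^-1 - 2A^3 + 2A^7 - A^11 + A^15)
key observation: V(q) takes 2 values over 4 diagrams, fixing the grouping


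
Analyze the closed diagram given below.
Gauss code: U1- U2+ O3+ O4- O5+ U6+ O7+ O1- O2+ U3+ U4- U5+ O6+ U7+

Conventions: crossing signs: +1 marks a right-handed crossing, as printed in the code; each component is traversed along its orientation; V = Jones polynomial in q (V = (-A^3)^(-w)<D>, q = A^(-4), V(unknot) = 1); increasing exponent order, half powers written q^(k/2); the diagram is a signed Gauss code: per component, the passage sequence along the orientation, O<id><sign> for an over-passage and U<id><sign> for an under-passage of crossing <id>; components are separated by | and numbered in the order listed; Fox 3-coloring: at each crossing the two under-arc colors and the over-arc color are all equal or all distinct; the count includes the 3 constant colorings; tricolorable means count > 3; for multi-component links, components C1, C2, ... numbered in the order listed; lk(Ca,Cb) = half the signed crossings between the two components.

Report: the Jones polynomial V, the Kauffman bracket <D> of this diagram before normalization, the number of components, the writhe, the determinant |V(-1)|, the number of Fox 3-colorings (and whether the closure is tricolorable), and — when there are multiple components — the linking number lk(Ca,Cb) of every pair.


Jones polynomial: V(q) = q + q^3 - q^4
<D> = A^-7 - A^-3 - A^5; writhe +3
components 1, writhe +3 (7 crossings)
3-colorings: 9 of 3^7, det 3 — tricolorable
note: V spans 3 powers of q: at least 3 crossings in any diagram


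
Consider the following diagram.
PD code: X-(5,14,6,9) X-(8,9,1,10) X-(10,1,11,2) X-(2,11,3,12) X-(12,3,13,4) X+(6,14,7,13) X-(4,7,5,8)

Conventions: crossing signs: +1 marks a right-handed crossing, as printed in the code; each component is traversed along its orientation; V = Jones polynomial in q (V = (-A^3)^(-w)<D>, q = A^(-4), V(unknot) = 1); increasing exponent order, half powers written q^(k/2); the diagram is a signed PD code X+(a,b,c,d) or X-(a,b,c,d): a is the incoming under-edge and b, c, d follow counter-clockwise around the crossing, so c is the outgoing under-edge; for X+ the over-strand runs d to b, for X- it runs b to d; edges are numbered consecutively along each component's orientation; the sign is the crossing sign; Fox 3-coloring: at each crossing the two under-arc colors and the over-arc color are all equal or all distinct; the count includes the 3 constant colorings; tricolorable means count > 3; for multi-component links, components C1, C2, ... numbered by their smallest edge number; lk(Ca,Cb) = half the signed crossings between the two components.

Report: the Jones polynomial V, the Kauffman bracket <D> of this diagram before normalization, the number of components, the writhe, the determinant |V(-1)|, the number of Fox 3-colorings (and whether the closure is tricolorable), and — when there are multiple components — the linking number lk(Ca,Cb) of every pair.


V(q) = -q^(-11/2) + q^(-9/2) - q^(-7/2) - q^(-3/2)
bracket: A^-9 + A^-1 - A^3 + A^7, w = -5
2 components, writhe -5, over 7 crossings
lk(C1,C2) = -2
det 4, colorings 3 of 3^7 — not tricolorable
observation: det 4 = |V(-1)|; not divisible by 3, so not tricolorable


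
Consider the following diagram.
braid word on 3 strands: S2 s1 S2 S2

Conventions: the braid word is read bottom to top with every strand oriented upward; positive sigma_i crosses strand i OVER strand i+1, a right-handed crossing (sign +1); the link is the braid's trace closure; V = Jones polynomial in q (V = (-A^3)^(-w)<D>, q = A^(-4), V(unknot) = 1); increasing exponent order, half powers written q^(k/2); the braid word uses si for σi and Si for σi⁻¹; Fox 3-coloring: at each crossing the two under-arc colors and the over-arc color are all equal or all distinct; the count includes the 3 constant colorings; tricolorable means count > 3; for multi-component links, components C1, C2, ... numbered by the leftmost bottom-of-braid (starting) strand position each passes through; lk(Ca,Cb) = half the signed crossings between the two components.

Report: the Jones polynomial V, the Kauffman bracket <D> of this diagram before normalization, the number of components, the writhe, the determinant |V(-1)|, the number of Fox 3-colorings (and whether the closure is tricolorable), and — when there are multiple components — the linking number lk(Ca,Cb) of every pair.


V = -q^-4 + q^-3 + q^-1
<D> = A^-2 + A^6 - A^10 (w = -2)
1 component over 4 crossings, w = -2
9 Fox colorings among 3^4, |V(-1)| = 3: tricolorable
why: det 3 = |V(-1)|; divisible by 3, so tricolorable


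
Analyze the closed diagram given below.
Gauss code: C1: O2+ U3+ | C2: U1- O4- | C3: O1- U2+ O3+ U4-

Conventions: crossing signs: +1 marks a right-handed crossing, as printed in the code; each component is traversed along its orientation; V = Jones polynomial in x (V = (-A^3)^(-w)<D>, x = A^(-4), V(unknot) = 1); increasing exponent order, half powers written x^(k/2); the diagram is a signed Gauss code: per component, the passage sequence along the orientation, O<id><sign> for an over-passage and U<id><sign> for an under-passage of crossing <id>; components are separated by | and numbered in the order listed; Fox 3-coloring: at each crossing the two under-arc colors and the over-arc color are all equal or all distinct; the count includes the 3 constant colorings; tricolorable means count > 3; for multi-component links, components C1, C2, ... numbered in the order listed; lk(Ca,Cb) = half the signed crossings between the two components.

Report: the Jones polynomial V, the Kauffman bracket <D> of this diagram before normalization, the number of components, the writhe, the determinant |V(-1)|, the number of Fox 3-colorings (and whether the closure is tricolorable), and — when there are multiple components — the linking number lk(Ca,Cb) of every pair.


Jones polynomial: V(x) = x^-2 + 2 + x^2
<D> = A^-8 + 2 + A^8; writhe 0
components 3, writhe 0 (4 crossings)
linking number lk(C1,C2) = 0
lk(C1,C3): +1
lk(C2,C3) = -1
3-colorings: 3 of 3^4, det 4 — not tricolorable
note: the span of V is 4, within the link bound 4 + 3 - 1


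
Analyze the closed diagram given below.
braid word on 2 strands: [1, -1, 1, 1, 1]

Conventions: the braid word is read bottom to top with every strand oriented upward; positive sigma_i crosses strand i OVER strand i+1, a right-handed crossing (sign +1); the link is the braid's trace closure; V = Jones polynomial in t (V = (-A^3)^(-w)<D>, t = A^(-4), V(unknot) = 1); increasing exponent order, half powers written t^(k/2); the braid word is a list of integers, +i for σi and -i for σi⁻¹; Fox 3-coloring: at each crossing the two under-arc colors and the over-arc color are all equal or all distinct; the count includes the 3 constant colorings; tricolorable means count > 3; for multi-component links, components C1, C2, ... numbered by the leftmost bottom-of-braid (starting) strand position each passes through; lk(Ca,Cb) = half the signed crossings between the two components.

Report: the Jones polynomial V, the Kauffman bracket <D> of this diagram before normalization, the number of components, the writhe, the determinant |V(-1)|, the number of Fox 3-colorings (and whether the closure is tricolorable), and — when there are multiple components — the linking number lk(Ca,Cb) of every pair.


V = t + t^3 - t^4
<D> = A^-7 - A^-3 - A^5 (w = +3)
1 component over 5 crossings, w = +3
9 Fox colorings among 3^5, |V(-1)| = 3: tricolorable
why: w = +3 (over 5 crossings) is diagram-only; (-A^3)^(-3) removes it from V


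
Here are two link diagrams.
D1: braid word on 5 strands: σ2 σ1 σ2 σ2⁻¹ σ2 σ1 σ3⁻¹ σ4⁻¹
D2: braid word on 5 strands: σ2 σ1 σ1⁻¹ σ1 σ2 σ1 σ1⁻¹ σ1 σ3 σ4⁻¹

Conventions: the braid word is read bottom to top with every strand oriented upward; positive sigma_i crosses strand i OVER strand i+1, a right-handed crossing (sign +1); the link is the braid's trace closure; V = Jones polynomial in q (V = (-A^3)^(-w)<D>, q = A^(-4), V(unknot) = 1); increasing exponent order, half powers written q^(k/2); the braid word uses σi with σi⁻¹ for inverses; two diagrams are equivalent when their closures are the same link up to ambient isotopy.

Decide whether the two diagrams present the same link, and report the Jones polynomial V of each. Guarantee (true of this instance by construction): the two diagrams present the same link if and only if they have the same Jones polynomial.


equivalent: yes
D1 (bracket -A^-10 + A^-6 + A^2; 8 crossings at w = +2): V = q + q^3 - q^4
D2 (bracket -A^-4 + 1 + A^8; 10 crossings at w = +4): V = q + q^3 - q^4
key observation: all 2 diagrams share one V(q), hence one class


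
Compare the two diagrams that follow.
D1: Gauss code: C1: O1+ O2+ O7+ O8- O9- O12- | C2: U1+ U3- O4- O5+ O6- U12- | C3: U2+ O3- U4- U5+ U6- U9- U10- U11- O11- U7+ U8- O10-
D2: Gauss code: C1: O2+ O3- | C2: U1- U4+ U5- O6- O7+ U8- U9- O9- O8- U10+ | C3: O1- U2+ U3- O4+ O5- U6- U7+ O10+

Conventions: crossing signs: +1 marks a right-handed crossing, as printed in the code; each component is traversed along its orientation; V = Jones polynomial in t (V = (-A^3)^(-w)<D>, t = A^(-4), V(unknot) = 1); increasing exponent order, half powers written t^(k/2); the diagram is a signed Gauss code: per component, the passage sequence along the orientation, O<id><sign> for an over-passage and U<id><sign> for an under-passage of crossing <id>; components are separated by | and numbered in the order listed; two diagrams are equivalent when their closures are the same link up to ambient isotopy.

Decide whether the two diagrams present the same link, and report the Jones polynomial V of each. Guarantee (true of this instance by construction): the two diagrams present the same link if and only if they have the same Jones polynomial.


equivalent: no
D1 (bracket A^-12 + A^-8 + A^-4 + 1; 12 crossings at w = -4): V = t^-3 + t^-2 + t^-1 + 1
V(D2) = t^-1 + 2 + t  (w -2, c 10, <D> = A^-10 + 2A^-6 + A^-2)
key observation: V(t) takes 2 values over 2 diagrams, fixing the grouping


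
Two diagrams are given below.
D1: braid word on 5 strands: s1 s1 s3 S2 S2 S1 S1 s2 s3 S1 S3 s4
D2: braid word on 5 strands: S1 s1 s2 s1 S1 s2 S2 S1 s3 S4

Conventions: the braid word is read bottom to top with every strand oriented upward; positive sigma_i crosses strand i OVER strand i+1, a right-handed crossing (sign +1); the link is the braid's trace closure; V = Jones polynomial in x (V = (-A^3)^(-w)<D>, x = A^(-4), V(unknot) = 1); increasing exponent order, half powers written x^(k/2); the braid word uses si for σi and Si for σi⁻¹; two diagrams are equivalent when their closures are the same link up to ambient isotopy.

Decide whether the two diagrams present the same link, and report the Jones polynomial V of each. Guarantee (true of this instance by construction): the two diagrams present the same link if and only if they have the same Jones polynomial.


equivalent: no
D1 (bracket A^4 + A^12 - A^16; 12 crossings at w = 0): V = -x^-4 + x^-3 + x^-1
V(D2) = 1  (w 0, c 10, <D> = 1)
key observation: comparing 2 Jones polynomials yields 2 groups


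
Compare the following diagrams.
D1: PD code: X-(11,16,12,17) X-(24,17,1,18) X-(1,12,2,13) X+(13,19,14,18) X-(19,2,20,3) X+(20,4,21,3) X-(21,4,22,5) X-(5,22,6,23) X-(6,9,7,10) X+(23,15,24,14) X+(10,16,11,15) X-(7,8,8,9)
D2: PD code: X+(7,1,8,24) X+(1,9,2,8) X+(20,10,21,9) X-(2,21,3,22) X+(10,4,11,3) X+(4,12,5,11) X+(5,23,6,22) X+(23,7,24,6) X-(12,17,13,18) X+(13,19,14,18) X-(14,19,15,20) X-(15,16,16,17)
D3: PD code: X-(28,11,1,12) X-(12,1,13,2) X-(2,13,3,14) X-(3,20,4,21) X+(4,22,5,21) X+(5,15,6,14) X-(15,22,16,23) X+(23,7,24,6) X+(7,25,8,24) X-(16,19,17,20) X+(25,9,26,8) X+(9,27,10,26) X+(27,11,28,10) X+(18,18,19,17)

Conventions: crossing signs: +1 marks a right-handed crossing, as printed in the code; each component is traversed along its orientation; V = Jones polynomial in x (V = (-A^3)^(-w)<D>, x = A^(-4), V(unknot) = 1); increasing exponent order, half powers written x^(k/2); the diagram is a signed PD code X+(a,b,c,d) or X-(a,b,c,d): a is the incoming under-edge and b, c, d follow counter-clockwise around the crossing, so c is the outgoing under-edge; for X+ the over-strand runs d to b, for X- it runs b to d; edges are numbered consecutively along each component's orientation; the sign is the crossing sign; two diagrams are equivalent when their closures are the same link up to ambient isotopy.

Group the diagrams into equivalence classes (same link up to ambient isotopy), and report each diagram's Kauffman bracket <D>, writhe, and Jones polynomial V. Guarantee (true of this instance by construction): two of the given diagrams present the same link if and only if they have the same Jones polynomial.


equivalence classes: {D1} | {D2} | {D3}
D1 (bracket A^-8 + 1 - A^4; 12 crossings at w = -4): V = -x^-4 + x^-3 + x^-1
V(D2) = x^2 - x^3 + 3x^4 - 3x^5 + 3x^6 - 3x^7 + 2x^8 - x^9  (w +4, c 12, <D> = -A^-24 + 2A^-20 - 3A^-16 + 3A^-12 - 3A^-8 + 3A^-4 - 1 + A^4)
D3 (bracket -A^-10 + A^-6 + A^2; 14 crossings at w = +2): V = x + x^3 - x^4
key observation: 3 classes among 3 diagrams; unequal V(x) rules out equality


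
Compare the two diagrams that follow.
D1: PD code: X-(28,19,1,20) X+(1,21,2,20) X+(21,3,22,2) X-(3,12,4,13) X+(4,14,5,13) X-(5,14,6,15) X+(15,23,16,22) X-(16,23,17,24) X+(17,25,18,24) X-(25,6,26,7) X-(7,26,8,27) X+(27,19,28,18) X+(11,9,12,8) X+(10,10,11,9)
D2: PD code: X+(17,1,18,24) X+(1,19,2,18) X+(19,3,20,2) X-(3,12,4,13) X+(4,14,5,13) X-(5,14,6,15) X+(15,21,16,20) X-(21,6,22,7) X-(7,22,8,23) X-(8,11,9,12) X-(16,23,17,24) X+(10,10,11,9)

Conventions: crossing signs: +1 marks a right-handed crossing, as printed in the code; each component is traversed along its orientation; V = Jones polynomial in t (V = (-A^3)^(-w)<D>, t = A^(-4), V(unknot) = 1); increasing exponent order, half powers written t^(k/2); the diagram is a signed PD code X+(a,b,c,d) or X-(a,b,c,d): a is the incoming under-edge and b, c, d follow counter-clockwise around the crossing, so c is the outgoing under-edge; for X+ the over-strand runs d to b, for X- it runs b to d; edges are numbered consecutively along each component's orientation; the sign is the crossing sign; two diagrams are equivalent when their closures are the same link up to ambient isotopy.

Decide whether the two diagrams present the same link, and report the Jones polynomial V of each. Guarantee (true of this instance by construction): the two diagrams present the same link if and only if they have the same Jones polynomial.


equivalent: yes
D1 (bracket -A^-6 + 2A^-2 - 2A^2 + 3A^6 - 2A^10 + 2A^14 - A^18; 14 crossings at w = +2): V = -t^-3 + 2t^-2 - 2t^-1 + 3 - 2t + 2t^2 - t^3
D2 (bracket -A^-12 + 2A^-8 - 2A^-4 + 3 - 2A^4 + 2A^8 - A^12; 12 crossings at w = 0): V = -t^-3 + 2t^-2 - 2t^-1 + 3 - 2t + 2t^2 - t^3
key observation: all 2 diagrams share one V(t), hence one class


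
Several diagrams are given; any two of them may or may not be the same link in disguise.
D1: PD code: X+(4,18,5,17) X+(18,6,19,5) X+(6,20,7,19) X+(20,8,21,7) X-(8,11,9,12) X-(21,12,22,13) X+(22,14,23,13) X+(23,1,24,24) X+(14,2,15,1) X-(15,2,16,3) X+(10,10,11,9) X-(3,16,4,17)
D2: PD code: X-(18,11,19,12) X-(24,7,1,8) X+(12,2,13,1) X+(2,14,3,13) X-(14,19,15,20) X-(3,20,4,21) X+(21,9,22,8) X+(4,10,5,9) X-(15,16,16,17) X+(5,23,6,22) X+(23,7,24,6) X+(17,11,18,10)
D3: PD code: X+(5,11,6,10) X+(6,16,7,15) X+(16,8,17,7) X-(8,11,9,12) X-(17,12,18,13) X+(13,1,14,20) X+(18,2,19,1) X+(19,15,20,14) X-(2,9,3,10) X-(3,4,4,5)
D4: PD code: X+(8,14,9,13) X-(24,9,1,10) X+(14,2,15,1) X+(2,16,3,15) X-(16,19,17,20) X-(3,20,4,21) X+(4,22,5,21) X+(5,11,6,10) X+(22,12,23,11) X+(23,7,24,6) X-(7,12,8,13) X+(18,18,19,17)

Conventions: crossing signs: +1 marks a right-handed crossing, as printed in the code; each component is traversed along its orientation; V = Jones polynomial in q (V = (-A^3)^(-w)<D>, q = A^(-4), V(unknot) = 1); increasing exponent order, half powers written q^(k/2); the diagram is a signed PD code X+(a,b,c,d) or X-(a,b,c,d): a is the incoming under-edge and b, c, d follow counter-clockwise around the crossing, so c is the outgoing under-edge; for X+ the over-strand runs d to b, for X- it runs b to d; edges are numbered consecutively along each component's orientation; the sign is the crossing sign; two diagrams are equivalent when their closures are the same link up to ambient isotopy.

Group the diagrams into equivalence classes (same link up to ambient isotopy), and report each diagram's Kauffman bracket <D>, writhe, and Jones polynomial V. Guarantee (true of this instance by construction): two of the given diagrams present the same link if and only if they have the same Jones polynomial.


classes: {D1, D2, D3, D4}
V(D1) = q + q^3 - q^4  [12 crossings, <D> = -A^-4 + 1 + A^8, w = +4]
V(D2) = q + q^3 - q^4  [12 crossings, <D> = -A^-10 + A^-6 + A^2, w = +2]
V(D3) = q + q^3 - q^4  [10 crossings, <D> = -A^-10 + A^-6 + A^2, w = +2]
D4 (bracket -A^-4 + 1 + A^8; 12 crossings at w = +4): V = q + q^3 - q^4
insight: all 4 diagrams share one V(q), hence one class


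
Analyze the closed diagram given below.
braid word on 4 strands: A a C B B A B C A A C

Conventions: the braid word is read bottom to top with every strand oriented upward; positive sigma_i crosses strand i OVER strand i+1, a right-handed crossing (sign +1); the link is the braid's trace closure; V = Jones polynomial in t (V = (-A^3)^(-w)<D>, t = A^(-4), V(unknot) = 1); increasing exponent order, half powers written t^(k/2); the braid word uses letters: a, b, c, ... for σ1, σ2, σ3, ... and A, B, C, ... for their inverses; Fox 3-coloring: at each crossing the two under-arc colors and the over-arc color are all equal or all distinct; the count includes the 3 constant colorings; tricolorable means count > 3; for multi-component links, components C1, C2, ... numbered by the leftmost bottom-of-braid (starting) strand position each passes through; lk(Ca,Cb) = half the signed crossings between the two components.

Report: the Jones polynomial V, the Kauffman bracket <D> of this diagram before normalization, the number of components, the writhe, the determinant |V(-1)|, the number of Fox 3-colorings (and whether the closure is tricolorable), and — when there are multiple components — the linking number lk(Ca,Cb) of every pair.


V(t) = t^-11 - 2t^-10 + 2t^-9 - 3t^-8 + 2t^-7 - 2t^-6 + 2t^-5 + t^-3
bracket: -A^-15 - 2A^-7 + 2A^-3 - 2A + 3A^5 - 2A^9 + 2A^13 - A^17, w = -9
1 component, writhe -9, over 11 crossings
det 15, colorings 9 of 3^11 — tricolorable
observation: V spans 8 powers of t: at least 8 crossings in any diagram


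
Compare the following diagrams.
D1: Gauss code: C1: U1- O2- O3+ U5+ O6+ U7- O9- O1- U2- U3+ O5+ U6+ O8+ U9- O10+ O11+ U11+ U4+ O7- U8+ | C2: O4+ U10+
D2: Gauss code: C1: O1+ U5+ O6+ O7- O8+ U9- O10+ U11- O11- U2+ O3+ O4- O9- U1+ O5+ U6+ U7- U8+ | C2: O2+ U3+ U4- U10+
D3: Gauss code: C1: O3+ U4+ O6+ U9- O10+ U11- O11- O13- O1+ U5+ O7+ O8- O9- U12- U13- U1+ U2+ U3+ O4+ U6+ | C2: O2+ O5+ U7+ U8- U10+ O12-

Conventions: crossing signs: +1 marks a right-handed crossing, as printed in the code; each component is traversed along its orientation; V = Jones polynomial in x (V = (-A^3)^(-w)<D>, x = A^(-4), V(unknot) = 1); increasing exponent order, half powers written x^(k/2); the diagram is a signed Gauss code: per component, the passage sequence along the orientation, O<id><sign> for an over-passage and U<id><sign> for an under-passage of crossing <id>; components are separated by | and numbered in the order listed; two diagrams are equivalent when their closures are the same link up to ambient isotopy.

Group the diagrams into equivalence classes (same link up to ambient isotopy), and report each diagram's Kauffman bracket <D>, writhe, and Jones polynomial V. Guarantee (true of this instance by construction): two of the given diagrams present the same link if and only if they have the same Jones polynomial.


equivalence classes: {D1} | {D2, D3}
D1 (bracket A^-9 - A^-5 + 2A^-1 - 2A^3 + 2A^7 - A^11 + A^15; 11 crossings at w = +3): V = -x^(-3/2) + x^(-1/2) - 2x^(1/2) + 2x^(3/2) - 2x^(5/2) + x^(7/2) - x^(9/2)
D2 (bracket -A^-17 + A^-13 - A^-9 + 2A^-5 + A^3; 11 crossings at w = +3): V = -x^(3/2) - 2x^(7/2) + x^(9/2) - x^(11/2) + x^(13/2)
D3 (bracket -A^-17 + A^-13 - A^-9 + 2A^-5 + A^3; 13 crossings at w = +3): V = -x^(3/2) - 2x^(7/2) + x^(9/2) - x^(11/2) + x^(13/2)
key observation: V(x) takes 2 values over 3 diagrams, fixing the grouping


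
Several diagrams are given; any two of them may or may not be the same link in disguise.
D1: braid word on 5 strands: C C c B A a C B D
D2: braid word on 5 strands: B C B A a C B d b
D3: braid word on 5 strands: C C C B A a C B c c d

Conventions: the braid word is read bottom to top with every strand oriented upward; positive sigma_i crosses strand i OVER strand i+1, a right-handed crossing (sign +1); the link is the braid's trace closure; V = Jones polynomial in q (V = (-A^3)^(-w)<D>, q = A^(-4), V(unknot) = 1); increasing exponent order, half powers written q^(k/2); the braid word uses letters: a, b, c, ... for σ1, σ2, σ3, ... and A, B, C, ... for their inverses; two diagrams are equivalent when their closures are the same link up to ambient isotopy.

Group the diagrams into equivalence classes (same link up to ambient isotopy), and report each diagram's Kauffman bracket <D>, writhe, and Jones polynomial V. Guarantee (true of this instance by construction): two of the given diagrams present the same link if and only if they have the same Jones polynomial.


classes: {D1, D2, D3}
V(D1) = q^(-9/2) - q^(-5/2) - q^(-3/2) - q^(-1/2)  [9 crossings, <D> = A^-13 + A^-9 + A^-5 - A^3, w = -5]
D2 (bracket A^-7 + A^-3 + A - A^9; 9 crossings at w = -3): V = q^(-9/2) - q^(-5/2) - q^(-3/2) - q^(-1/2)
D3 (bracket A^-7 + A^-3 + A - A^9; 11 crossings at w = -3): V = q^(-9/2) - q^(-5/2) - q^(-3/2) - q^(-1/2)
note: one V(q) for all 3 diagrams — one class (guaranteed)
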